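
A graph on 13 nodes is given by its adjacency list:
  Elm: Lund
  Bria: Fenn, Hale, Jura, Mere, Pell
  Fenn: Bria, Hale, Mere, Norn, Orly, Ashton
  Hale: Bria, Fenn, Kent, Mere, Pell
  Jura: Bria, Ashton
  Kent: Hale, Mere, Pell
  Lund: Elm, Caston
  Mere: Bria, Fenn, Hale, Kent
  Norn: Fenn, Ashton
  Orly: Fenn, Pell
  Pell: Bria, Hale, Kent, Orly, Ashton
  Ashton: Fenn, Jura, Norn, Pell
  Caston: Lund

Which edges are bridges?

Caston-Lund, Elm-Lund

The edges on the cycle Pell-Ashton-Fenn-Hale-Kent-Mere-Bria-Pell are not bridges since each lies on that cycle.
But removing Caston-Lund disconnects Caston from Lund; removing Lund-Elm disconnects Lund from Elm — these are bridges.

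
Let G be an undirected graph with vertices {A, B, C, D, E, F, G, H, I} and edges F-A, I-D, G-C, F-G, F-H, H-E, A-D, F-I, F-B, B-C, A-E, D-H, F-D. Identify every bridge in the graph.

The edges on the cycle F-A-E-H-F are not bridges since each lies on that cycle.
Every edge lies on some cycle, so there are no bridges.

none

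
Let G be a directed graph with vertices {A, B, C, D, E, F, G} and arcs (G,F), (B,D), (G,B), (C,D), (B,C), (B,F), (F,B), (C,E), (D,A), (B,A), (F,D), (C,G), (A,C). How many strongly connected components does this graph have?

{A, B, C, D, F, G} are all mutually reachable — one SCC of size 6.
{E} is an SCC by itself.
That gives 2 strongly connected components.

2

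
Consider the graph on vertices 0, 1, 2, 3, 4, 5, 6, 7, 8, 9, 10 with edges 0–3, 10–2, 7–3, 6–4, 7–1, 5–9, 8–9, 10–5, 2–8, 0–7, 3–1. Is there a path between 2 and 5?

From 2 we can reach 2, 5, 8, 9, 10, which includes 5.

Yes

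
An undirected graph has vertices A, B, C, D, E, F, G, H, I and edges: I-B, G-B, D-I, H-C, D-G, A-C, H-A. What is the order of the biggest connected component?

4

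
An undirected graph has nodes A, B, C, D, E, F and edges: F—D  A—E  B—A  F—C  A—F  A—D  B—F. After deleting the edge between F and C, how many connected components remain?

2

Before removal there is 1 component.
F—C is a bridge — removing it separates F's side from C's side.
After removal: 2 components.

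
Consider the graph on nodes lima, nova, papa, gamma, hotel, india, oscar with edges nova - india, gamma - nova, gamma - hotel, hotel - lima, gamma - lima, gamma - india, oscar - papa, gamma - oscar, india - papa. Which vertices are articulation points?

Removing gamma increases the component count from 1 to 2, so gamma is a cut vertex.
By contrast removing papa leaves 1 component; it is not a cut vertex. No other vertex is a cut vertex either.

gamma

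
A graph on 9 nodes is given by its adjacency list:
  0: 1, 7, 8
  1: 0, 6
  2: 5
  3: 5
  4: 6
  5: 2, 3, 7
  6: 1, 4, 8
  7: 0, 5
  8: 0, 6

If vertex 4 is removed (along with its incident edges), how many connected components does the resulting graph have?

1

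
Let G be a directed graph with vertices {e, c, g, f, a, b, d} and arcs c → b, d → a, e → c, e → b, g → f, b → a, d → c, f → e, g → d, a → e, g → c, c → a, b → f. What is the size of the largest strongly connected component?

5

{a, b, c, e, f} are all mutually reachable — one SCC of size 5.
{g} is an SCC by itself.
{d} is an SCC by itself.
The largest has 5 vertices.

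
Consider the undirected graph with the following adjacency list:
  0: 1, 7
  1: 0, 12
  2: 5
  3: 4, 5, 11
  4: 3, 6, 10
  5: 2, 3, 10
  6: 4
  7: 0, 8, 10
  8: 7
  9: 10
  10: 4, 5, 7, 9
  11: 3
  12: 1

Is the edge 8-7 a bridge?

Yes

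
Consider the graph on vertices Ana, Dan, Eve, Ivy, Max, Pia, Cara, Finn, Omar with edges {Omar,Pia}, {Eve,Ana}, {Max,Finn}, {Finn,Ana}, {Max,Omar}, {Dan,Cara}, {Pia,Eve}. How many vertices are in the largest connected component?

Ivy is isolated — a component by itself.
Starting from Dan we can reach Dan, Cara. That is one component of size 2.
Starting from Ana we can reach Ana, Eve, Max, Pia, Finn, Omar. That is one component of size 6.
The largest has 6 vertices.

6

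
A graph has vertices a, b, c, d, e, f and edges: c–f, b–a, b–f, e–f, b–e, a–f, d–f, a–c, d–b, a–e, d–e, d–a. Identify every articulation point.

Removing b, for instance, still leaves 1 component. No single vertex removal increases the component count — the graph has no articulation points.

none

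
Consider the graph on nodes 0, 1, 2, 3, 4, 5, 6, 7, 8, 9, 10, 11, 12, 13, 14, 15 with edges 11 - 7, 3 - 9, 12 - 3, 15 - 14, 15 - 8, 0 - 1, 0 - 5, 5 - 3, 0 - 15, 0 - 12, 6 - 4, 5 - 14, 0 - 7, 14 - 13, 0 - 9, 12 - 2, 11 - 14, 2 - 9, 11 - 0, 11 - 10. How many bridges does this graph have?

5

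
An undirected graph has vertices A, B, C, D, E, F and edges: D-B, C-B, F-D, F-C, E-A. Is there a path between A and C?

No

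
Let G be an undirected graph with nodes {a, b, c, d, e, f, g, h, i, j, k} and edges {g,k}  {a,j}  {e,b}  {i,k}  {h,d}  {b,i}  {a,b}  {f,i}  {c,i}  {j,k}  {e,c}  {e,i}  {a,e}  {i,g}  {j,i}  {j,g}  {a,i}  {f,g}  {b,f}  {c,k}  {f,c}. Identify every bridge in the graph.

The edges on the cycle a-e-c-f-b-a are not bridges since each lies on that cycle.
But removing h-d disconnects h from d — this is a bridge.

d-h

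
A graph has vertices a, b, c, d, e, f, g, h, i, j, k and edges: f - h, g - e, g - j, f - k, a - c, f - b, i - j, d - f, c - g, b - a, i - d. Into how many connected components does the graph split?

1

Starting from a we can reach a, b, c, d, e, f, g, h, i, j, k. That is one component of size 11.
Total: 1 component.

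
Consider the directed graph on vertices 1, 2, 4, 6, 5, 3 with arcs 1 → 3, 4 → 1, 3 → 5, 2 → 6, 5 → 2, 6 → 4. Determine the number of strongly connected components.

{1, 2, 3, 4, 5, 6} are all mutually reachable — one SCC of size 6.
That gives 1 strongly connected component.

1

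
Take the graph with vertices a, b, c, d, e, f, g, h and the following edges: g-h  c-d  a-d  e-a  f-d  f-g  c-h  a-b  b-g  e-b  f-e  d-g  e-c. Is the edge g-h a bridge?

No

After removing g-h, the path g-d-c-h still connects them, so the edge is not a bridge.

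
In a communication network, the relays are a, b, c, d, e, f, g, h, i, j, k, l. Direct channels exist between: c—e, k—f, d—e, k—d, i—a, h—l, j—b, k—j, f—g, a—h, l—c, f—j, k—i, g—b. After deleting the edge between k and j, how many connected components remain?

k and j are still connected via k-f-j, so the component count stays at 1.

1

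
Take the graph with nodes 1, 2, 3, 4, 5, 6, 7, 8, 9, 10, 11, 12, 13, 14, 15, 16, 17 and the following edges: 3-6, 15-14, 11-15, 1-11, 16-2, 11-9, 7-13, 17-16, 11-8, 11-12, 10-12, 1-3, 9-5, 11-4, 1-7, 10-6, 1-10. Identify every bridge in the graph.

The edges on the cycle 1-11-12-10-1 are not bridges since each lies on that cycle.
But removing 7-13 disconnects 7 from 13; removing 15-11 disconnects 15 from 11; removing 7-1 disconnects 7 from 1; removing 4-11 disconnects 4 from 11 — these are bridges.
In total 10 edges are bridges.

1-7, 11-15, 11-4, 11-8, 11-9, 13-7, 14-15, 16-17, 16-2, 5-9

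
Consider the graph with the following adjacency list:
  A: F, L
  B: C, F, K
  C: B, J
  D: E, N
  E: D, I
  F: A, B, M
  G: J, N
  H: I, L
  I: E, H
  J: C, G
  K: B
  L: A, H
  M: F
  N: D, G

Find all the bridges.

B-K, F-M

The edges on the cycle D-N-G-J-C-B-F-A-L-H-I-E-D are not bridges since each lies on that cycle.
But removing M-F disconnects M from F; removing K-B disconnects K from B — these are bridges.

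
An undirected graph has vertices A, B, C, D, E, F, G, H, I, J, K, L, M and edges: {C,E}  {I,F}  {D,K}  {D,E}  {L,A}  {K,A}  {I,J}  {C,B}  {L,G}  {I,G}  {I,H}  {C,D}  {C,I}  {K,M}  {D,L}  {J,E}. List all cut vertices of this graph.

C, I, K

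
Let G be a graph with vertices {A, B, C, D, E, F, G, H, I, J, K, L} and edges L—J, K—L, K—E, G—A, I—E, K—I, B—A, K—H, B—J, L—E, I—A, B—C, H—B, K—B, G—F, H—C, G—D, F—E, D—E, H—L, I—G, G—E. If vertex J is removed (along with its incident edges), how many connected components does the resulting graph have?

With J gone, the remaining components are: {A, B, C, D, E, F, G, H, I, K, L}.
That is 1 component.

1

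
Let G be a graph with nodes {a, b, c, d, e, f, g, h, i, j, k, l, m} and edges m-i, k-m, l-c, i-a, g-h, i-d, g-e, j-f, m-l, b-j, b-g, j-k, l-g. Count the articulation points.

5

Removing g increases the component count from 1 to 3, so g is a cut vertex.
Removing i increases the component count from 1 to 3, so i is a cut vertex.
Removing j increases the component count from 1 to 2, so j is a cut vertex.
Likewise l, m are cut vertices.
By contrast removing f leaves 1 component; it is not a cut vertex. No other vertex is a cut vertex either.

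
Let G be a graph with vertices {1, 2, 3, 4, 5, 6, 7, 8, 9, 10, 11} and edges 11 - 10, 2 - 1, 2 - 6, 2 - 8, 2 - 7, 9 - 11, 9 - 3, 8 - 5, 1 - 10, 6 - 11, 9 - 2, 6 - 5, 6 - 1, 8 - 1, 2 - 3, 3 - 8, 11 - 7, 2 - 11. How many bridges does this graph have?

0

The edges on the cycle 2-3-8-2 are not bridges since each lies on that cycle.
Every edge lies on some cycle, so there are no bridges.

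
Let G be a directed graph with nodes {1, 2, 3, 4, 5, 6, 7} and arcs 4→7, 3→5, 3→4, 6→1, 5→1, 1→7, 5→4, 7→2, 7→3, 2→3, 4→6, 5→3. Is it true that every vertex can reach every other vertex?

From 2 we can reach every vertex (1, 2, 3, 4, 5, 6, 7), and every vertex can reach 2 (1, 2, 3, 4, 5, 6, 7). So the whole graph is one strongly connected component.

Yes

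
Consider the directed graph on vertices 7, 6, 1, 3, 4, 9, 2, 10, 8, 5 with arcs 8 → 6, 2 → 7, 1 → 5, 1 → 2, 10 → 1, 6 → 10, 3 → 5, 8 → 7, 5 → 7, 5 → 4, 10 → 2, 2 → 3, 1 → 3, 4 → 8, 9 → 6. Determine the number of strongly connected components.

3

{1, 2, 3, 4, 5, 6, 8, 10} are all mutually reachable — one SCC of size 8.
{7} is an SCC by itself.
{9} is an SCC by itself.
That gives 3 strongly connected components.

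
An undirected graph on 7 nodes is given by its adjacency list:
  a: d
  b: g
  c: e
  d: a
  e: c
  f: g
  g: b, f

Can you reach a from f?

No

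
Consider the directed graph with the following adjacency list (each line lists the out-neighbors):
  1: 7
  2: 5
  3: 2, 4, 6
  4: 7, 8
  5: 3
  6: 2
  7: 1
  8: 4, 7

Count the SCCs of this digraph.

3

{2, 3, 5, 6} are all mutually reachable — one SCC of size 4.
{1, 7} are all mutually reachable — one SCC of size 2.
{4, 8} are all mutually reachable — one SCC of size 2.
That gives 3 strongly connected components.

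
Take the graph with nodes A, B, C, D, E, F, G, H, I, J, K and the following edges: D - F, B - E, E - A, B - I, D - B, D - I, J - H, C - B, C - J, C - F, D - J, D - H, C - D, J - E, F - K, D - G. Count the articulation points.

3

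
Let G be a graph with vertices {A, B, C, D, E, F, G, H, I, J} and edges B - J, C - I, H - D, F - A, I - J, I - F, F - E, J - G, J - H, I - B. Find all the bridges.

The edges on the cycle I-B-J-I are not bridges since each lies on that cycle.
But removing F - A disconnects F from A; removing F - I disconnects F from I; removing D - H disconnects D from H; removing J - G disconnects J from G — these are bridges.
In total 7 edges are bridges.

A-F, C-I, D-H, E-F, F-I, G-J, H-J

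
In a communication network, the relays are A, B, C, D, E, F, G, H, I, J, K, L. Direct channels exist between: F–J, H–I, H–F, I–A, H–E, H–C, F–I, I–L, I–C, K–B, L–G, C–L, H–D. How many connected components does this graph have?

Starting from B we can reach B, K. That is one component of size 2.
Starting from A we can reach A, C, D, E, F, G, H, I, J, L. That is one component of size 10.
Total: 2 components.

2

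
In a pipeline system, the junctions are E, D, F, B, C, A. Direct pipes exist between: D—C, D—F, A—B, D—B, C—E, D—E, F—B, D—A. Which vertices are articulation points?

D

Removing D increases the component count from 1 to 2, so D is a cut vertex.
By contrast removing E leaves 1 component; it is not a cut vertex. No other vertex is a cut vertex either.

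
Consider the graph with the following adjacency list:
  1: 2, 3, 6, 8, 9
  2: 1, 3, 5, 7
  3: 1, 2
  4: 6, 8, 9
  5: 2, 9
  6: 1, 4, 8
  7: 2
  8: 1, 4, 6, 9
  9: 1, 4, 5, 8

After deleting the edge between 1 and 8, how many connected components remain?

1 and 8 are still connected via 1-6-8, so the component count stays at 1.

1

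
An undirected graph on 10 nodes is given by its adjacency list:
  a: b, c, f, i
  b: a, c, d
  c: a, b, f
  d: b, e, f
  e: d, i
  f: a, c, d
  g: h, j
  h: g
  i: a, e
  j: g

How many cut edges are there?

2

The edges on the cycle d-e-i-a-f-d are not bridges since each lies on that cycle.
But removing g-j disconnects g from j; removing g-h disconnects g from h — these are bridges.
That makes 2 bridges.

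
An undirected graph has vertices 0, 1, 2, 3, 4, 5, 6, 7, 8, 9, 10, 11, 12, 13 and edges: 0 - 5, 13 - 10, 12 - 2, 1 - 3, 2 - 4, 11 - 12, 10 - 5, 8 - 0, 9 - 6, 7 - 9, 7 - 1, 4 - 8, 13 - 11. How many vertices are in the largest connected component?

Starting from 1 we can reach 1, 3, 6, 7, 9. That is one component of size 5.
Starting from 0 we can reach 0, 2, 4, 5, 8, 10, 11, 12, 13. That is one component of size 9.
The largest has 9 vertices.

9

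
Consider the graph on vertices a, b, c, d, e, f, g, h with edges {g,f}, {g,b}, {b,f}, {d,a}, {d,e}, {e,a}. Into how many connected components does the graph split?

4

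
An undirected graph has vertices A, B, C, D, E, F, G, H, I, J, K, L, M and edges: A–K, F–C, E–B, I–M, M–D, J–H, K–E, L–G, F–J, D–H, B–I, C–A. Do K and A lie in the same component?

From K we can reach A, B, C, D, E, F, H, I, J, K, M, which includes A.

Yes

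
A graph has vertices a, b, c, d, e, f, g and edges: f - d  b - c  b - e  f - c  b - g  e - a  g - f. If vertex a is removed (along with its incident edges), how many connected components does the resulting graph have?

1

With a gone, the remaining components are: {b, c, d, e, f, g}.
That is 1 component.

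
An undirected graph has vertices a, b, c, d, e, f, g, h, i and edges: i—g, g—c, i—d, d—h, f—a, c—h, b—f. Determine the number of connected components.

3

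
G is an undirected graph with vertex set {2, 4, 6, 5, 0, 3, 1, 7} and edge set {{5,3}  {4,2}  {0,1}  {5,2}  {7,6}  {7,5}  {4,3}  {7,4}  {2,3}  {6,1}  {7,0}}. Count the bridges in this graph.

0

The edges on the cycle 4-2-3-4 are not bridges since each lies on that cycle.
Every edge lies on some cycle, so there are no bridges.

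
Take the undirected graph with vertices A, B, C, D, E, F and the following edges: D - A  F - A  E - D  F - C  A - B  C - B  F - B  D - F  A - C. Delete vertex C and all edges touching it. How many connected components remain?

1

With C gone, the remaining components are: {A, B, D, E, F}.
That is 1 component.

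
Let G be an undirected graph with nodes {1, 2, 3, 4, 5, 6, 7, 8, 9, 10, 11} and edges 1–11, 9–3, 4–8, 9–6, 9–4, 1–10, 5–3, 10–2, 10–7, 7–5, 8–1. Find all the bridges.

The edges on the cycle 9-4-8-1-10-7-5-3-9 are not bridges since each lies on that cycle.
But removing 11–1 disconnects 11 from 1; removing 2–10 disconnects 2 from 10; removing 9–6 disconnects 9 from 6 — these are bridges.

1-11, 10-2, 6-9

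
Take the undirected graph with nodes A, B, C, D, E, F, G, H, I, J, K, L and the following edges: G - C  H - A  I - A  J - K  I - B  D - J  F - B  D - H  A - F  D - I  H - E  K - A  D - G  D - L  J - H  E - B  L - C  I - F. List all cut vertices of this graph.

D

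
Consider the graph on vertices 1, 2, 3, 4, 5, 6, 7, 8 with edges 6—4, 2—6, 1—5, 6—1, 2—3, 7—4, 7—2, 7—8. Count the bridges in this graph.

The edges on the cycle 7-2-6-4-7 are not bridges since each lies on that cycle.
But removing 5—1 disconnects 5 from 1; removing 1—6 disconnects 1 from 6; removing 8—7 disconnects 8 from 7; removing 2—3 disconnects 2 from 3 — these are bridges.
That makes 4 bridges.

4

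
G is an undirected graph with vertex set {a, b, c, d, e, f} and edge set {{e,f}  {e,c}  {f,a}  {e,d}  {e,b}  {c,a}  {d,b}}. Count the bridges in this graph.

The edges on the cycle e-d-b-e are not bridges since each lies on that cycle.
Every edge lies on some cycle, so there are no bridges.

0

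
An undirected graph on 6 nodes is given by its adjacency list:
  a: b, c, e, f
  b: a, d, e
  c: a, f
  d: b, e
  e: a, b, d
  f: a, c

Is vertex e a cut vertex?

No

Deleting e leaves 1 component (was 1) (its neighbors a, b, d remain connected to each other), so e is not a cut vertex.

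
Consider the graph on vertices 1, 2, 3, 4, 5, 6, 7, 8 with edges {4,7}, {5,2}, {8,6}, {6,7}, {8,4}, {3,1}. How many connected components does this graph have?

Starting from 2 we can reach 2, 5. That is one component of size 2.
Starting from 1 we can reach 1, 3. That is one component of size 2.
Starting from 4 we can reach 4, 6, 7, 8. That is one component of size 4.
Total: 3 components.

3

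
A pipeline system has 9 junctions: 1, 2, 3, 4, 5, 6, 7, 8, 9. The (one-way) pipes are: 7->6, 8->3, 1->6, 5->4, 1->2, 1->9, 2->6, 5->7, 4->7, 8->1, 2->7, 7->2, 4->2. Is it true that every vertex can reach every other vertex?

No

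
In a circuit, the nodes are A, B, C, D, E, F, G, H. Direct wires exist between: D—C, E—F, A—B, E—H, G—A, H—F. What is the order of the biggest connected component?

Starting from C we can reach C, D. That is one component of size 2.
Starting from A we can reach A, B, G. That is one component of size 3.
Starting from E we can reach E, F, H. That is one component of size 3.
The largest has 3 vertices.

3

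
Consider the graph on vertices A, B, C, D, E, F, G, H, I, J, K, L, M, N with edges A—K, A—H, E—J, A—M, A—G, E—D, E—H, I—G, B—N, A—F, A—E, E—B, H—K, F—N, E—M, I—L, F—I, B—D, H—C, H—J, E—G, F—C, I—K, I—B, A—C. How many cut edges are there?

1

The edges on the cycle A-E-H-K-I-F-A are not bridges since each lies on that cycle.
But removing L—I disconnects L from I — this is a bridge.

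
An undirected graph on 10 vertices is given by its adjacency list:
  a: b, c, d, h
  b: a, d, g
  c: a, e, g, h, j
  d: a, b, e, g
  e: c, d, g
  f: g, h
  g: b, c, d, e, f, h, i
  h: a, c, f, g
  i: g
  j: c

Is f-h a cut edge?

No

After removing f-h, the path f-g-h still connects them, so the edge is not a bridge.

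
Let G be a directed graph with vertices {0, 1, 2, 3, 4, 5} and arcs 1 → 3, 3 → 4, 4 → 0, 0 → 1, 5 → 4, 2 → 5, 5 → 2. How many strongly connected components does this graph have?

2

{0, 1, 3, 4} are all mutually reachable — one SCC of size 4.
{2, 5} are all mutually reachable — one SCC of size 2.
That gives 2 strongly connected components.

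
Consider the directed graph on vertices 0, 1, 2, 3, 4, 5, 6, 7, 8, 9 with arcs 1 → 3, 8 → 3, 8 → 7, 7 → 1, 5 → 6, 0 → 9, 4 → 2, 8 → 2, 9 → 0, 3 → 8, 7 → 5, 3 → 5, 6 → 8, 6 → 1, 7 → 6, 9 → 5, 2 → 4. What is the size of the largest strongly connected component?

6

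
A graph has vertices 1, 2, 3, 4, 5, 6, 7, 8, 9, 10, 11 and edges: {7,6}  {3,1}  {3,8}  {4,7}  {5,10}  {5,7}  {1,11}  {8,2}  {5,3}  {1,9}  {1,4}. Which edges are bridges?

The edges on the cycle 5-3-1-4-7-5 are not bridges since each lies on that cycle.
But removing 1 - 9 disconnects 1 from 9; removing 7 - 6 disconnects 7 from 6; removing 8 - 2 disconnects 8 from 2; removing 8 - 3 disconnects 8 from 3 — these are bridges.
In total 6 edges are bridges.

1-11, 1-9, 10-5, 2-8, 3-8, 6-7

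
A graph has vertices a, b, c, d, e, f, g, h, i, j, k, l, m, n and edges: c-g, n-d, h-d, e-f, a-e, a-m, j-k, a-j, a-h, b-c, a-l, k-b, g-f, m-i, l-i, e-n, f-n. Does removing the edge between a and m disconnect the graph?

After removing a-m, the path a-l-i-m still connects them, so the edge is not a bridge.

No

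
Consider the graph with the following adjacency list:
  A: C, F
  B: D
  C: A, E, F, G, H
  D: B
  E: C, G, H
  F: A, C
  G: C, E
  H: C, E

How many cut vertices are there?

1

Removing C increases the component count from 2 to 3, so C is a cut vertex.
By contrast removing D leaves 2 components; it is not a cut vertex. No other vertex is a cut vertex either.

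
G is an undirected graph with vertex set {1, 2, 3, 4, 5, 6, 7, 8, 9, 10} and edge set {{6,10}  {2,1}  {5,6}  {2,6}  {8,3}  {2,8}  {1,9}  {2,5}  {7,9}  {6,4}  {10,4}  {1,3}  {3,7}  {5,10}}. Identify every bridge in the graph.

none

The edges on the cycle 2-5-10-4-6-2 are not bridges since each lies on that cycle.
Every edge lies on some cycle, so there are no bridges.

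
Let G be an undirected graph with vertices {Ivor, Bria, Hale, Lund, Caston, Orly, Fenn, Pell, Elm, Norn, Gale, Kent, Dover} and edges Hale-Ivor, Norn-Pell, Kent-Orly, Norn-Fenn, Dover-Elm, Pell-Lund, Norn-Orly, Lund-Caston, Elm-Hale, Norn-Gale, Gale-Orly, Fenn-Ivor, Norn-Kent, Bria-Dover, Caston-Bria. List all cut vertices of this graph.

Removing Norn increases the component count from 1 to 2, so Norn is a cut vertex.
By contrast removing Bria leaves 1 component; it is not a cut vertex. No other vertex is a cut vertex either.

Norn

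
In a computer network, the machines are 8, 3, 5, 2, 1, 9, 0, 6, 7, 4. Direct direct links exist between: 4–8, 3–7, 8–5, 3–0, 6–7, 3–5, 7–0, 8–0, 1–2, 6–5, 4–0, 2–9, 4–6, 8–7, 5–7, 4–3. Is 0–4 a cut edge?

After removing 0–4, the path 0-3-4 still connects them, so the edge is not a bridge.

No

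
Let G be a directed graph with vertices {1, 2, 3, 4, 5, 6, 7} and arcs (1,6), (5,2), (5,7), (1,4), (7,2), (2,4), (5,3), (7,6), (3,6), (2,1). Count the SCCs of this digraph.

{7} is an SCC by itself.
{5} is an SCC by itself.
{2} is an SCC by itself.
{6} is an SCC by itself.
{4} is an SCC by itself.
(and 2 more singleton SCCs)
That gives 7 strongly connected components.

7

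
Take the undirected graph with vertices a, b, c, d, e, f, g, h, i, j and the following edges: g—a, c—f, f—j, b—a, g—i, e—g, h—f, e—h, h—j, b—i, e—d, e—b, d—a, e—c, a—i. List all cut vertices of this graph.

Removing e increases the component count from 1 to 2, so e is a cut vertex.
By contrast removing b leaves 1 component; it is not a cut vertex. No other vertex is a cut vertex either.

e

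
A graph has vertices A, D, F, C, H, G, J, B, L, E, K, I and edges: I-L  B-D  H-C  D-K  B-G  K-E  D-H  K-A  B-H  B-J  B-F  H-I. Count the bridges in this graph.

9

The edges on the cycle B-D-H-B are not bridges since each lies on that cycle.
But removing E-K disconnects E from K; removing D-K disconnects D from K; removing B-J disconnects B from J; removing H-C disconnects H from C — these are bridges.
In total 9 edges are bridges.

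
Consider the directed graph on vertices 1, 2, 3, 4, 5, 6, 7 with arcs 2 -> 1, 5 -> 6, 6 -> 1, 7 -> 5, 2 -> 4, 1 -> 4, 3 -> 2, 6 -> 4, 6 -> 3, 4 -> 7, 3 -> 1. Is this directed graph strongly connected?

Yes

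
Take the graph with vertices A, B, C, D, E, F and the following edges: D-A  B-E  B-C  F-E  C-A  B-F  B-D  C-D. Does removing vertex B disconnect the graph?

Yes

Deleting B raises the number of components from 1 to 2, so B is a cut vertex.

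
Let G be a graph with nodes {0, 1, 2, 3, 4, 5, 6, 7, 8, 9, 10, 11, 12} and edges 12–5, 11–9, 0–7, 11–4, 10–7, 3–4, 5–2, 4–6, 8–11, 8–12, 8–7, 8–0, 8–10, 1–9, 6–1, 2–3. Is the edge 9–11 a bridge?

No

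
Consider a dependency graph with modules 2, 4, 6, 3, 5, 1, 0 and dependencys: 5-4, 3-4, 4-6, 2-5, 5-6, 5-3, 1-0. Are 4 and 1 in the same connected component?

The component containing 4 is {2, 3, 4, 5, 6}, and 1 is not in it.

No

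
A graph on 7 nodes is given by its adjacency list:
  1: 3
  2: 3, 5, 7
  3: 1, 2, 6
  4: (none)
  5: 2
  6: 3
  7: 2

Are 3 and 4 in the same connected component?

No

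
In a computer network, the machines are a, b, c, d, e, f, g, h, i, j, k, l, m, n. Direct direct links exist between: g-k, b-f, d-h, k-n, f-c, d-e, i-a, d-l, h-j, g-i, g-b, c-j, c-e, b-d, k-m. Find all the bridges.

a-i, b-g, d-l, g-i, g-k, k-m, k-n

The edges on the cycle b-d-h-j-c-f-b are not bridges since each lies on that cycle.
But removing k-n disconnects k from n; removing i-a disconnects i from a; removing k-g disconnects k from g; removing g-b disconnects g from b — these are bridges.
In total 7 edges are bridges.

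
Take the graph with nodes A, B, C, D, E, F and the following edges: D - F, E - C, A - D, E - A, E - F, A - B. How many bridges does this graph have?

2

The edges on the cycle E-A-D-F-E are not bridges since each lies on that cycle.
But removing A - B disconnects A from B; removing E - C disconnects E from C — these are bridges.
That makes 2 bridges.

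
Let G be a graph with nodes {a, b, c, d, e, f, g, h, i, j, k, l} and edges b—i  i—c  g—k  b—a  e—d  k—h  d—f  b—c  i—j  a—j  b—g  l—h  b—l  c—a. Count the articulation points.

2

Removing b increases the component count from 2 to 3, so b is a cut vertex.
Removing d increases the component count from 2 to 3, so d is a cut vertex.
By contrast removing f leaves 2 components; it is not a cut vertex. No other vertex is a cut vertex either.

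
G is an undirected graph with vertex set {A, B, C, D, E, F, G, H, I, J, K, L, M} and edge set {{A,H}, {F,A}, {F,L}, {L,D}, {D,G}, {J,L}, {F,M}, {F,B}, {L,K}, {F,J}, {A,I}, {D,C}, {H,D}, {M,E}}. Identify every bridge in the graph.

A-I, B-F, C-D, D-G, E-M, F-M, K-L

The edges on the cycle F-A-H-D-L-J-F are not bridges since each lies on that cycle.
But removing M - F disconnects M from F; removing D - G disconnects D from G; removing K - L disconnects K from L; removing M - E disconnects M from E — these are bridges.
In total 7 edges are bridges.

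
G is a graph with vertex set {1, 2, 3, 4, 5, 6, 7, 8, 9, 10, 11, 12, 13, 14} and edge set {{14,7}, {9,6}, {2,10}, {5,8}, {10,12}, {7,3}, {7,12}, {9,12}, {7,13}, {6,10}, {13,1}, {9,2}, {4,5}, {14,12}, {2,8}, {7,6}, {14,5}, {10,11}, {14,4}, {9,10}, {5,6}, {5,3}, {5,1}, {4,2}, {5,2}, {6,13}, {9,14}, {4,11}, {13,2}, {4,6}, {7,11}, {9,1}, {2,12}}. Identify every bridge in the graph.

The edges on the cycle 14-7-3-5-14 are not bridges since each lies on that cycle.
Every edge lies on some cycle, so there are no bridges.

none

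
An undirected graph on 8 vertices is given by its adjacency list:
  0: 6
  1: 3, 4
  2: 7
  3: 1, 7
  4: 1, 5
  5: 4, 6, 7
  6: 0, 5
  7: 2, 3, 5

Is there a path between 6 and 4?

Yes

From 6 we can reach 0, 1, 2, 3, 4, 5, 6, 7, which includes 4.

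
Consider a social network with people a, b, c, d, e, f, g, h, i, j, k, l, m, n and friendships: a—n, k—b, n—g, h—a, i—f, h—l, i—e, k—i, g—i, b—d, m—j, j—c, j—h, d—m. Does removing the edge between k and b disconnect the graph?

No

After removing k—b, the path k-i-g-n-a-h-j-m-d-b still connects them, so the edge is not a bridge.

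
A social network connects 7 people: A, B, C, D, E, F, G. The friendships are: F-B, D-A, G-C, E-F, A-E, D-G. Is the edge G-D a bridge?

Removing G-D leaves no path between G and D: the component count goes from 1 to 2. So it is a bridge.

Yes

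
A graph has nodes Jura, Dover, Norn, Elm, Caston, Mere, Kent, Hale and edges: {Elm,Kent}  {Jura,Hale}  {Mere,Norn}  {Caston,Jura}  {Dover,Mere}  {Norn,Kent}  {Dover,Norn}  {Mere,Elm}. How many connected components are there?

2

Starting from Hale we can reach Hale, Jura, Caston. That is one component of size 3.
Starting from Elm we can reach Elm, Kent, Mere, Norn, Dover. That is one component of size 5.
Total: 2 components.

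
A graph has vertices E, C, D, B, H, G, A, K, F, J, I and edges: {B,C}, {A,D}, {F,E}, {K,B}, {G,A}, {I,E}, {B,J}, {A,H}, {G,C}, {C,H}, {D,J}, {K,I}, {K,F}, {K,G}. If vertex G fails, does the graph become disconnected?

No

Deleting G leaves 1 component (was 1) (its neighbors A, C, K remain connected to each other), so G is not a cut vertex.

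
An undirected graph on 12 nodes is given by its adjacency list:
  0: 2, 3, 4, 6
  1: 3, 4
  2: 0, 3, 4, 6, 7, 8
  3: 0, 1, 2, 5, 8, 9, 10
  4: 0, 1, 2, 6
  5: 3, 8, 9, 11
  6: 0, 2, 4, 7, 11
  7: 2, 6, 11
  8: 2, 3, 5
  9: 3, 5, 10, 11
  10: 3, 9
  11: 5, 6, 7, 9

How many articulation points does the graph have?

0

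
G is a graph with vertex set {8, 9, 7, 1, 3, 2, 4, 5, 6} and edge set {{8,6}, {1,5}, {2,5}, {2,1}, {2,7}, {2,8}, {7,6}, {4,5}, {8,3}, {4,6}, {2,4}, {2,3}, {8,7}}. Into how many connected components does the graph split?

2

9 is isolated — a component by itself.
Starting from 1 we can reach 1, 2, 3, 4, 5, 6, 7, 8. That is one component of size 8.
Total: 2 components.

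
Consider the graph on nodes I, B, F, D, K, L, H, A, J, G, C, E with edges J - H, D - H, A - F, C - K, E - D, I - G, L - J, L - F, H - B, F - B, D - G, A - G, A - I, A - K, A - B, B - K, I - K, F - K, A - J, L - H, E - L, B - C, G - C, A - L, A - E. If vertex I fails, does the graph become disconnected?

No

Deleting I leaves 1 component (was 1) (its neighbors A, G, K remain connected to each other), so I is not a cut vertex.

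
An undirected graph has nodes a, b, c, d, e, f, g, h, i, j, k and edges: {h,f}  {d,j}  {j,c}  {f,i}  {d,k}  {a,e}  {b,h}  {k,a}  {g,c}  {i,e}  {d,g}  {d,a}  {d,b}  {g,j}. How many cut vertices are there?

Removing d increases the component count from 1 to 2, so d is a cut vertex.
By contrast removing i leaves 1 component; it is not a cut vertex. No other vertex is a cut vertex either.

1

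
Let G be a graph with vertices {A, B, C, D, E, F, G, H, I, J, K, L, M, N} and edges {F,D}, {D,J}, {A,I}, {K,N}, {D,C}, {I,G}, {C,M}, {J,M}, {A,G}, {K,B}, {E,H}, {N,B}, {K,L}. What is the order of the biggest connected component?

Starting from E we can reach E, H. That is one component of size 2.
Starting from A we can reach A, G, I. That is one component of size 3.
Starting from B we can reach B, K, L, N. That is one component of size 4.
Starting from C we can reach C, D, F, J, M. That is one component of size 5.
The largest has 5 vertices.

5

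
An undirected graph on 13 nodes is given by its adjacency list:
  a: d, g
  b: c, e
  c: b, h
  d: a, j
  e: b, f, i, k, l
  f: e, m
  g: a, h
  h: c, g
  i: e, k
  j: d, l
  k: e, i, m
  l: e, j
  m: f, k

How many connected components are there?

Starting from a we can reach a, b, c, d, e, f, g, h, i, j, k, l, m. That is one component of size 13.
Total: 1 component.

1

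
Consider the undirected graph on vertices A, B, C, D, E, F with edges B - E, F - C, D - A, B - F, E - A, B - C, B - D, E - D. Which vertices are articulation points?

Removing B increases the component count from 1 to 2, so B is a cut vertex.
By contrast removing A leaves 1 component; it is not a cut vertex. No other vertex is a cut vertex either.

B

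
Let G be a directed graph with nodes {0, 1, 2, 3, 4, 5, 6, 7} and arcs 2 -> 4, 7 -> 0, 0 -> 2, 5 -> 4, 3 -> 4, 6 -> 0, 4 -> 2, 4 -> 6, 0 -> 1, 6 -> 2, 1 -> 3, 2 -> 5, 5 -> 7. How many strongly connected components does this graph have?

1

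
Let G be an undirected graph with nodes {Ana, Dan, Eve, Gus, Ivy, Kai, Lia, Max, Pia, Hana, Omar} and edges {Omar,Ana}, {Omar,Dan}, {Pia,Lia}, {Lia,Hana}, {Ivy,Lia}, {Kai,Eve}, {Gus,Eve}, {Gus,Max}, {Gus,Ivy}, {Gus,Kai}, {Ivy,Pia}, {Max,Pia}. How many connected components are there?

Starting from Ana we can reach Ana, Dan, Omar. That is one component of size 3.
Starting from Eve we can reach Eve, Gus, Ivy, Kai, Lia, Max, Pia, Hana. That is one component of size 8.
Total: 2 components.

2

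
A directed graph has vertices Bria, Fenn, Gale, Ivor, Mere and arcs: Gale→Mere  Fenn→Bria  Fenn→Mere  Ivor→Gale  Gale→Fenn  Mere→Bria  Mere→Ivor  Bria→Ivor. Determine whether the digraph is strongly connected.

From Ivor we can reach every vertex (Bria, Fenn, Gale, Ivor, Mere), and every vertex can reach Ivor (Bria, Fenn, Gale, Ivor, Mere). So the whole graph is one strongly connected component.

Yes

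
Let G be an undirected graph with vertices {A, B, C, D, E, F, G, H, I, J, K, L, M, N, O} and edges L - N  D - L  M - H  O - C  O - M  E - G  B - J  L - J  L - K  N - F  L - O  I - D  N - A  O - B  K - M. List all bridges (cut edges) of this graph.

The edges on the cycle L-K-M-O-L are not bridges since each lies on that cycle.
But removing E - G disconnects E from G; removing C - O disconnects C from O; removing M - H disconnects M from H; removing L - D disconnects L from D — these are bridges.
In total 8 edges are bridges.

A-N, C-O, D-I, D-L, E-G, F-N, H-M, L-N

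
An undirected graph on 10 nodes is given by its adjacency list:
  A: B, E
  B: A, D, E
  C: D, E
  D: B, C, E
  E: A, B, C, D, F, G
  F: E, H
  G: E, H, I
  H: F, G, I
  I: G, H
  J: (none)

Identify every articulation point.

Removing E increases the component count from 2 to 3, so E is a cut vertex.
By contrast removing G leaves 2 components; it is not a cut vertex. No other vertex is a cut vertex either.

E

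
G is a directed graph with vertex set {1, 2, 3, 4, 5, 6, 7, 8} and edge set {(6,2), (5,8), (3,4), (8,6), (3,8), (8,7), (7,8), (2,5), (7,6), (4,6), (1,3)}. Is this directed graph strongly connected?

No

There is no directed path from 8 to 3, so the graph is not strongly connected.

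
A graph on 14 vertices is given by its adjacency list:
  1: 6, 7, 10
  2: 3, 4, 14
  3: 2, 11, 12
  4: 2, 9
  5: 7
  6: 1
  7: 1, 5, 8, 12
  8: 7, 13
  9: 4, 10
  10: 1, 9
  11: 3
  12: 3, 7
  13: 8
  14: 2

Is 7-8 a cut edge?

Yes

Removing 7-8 leaves no path between 7 and 8: the component count goes from 1 to 2. So it is a bridge.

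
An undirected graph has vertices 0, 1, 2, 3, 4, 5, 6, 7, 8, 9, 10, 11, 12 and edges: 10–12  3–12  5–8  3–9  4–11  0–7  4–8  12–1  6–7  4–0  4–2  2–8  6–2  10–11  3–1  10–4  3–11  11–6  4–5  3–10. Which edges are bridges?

3-9

The edges on the cycle 4-0-7-6-11-4 are not bridges since each lies on that cycle.
But removing 9–3 disconnects 9 from 3 — this is a bridge.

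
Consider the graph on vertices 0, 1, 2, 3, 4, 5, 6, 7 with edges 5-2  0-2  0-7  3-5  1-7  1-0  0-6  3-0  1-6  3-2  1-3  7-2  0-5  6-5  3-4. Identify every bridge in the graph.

The edges on the cycle 1-3-0-1 are not bridges since each lies on that cycle.
But removing 4-3 disconnects 4 from 3 — this is a bridge.

3-4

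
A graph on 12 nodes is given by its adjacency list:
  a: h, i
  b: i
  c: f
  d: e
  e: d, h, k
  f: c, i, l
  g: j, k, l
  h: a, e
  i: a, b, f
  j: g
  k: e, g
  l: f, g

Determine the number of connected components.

1

Starting from a we can reach a, b, c, d, e, f, g, h, i, j, k, l. That is one component of size 12.
Total: 1 component.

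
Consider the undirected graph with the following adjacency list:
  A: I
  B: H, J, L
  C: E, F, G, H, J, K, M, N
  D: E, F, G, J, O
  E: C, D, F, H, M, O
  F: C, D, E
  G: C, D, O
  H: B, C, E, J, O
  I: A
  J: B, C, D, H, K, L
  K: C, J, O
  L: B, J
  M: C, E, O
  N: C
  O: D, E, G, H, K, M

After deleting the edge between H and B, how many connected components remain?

2

H and B are still connected via H-J-B, so the component count stays at 2.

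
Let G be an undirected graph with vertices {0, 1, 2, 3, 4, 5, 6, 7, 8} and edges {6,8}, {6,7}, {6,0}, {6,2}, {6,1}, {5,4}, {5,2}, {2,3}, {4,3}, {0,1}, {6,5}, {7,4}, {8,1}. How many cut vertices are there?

1

Removing 6 increases the component count from 1 to 2, so 6 is a cut vertex.
By contrast removing 4 leaves 1 component; it is not a cut vertex. No other vertex is a cut vertex either.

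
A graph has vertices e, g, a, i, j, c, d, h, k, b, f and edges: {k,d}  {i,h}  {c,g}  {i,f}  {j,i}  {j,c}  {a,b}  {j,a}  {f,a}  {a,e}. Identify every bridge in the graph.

a-b, a-e, c-g, c-j, d-k, h-i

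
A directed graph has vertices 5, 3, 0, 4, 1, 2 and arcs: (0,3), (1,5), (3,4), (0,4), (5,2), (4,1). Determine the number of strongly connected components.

6

{0} is an SCC by itself.
{3} is an SCC by itself.
{2} is an SCC by itself.
{1} is an SCC by itself.
{5} is an SCC by itself.
(and 1 more singleton SCC)
That gives 6 strongly connected components.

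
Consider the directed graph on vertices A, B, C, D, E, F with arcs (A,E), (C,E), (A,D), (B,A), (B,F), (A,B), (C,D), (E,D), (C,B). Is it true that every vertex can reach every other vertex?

No

There is no directed path from F to D, so the graph is not strongly connected.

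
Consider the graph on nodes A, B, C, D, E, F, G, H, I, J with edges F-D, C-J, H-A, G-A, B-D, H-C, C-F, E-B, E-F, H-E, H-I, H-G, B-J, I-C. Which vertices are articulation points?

H

Removing H increases the component count from 1 to 2, so H is a cut vertex.
By contrast removing D leaves 1 component; it is not a cut vertex. No other vertex is a cut vertex either.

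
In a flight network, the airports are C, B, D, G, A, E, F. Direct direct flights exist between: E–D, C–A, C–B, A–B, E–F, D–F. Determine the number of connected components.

3

G is isolated — a component by itself.
Starting from D we can reach D, E, F. That is one component of size 3.
Starting from A we can reach A, B, C. That is one component of size 3.
Total: 3 components.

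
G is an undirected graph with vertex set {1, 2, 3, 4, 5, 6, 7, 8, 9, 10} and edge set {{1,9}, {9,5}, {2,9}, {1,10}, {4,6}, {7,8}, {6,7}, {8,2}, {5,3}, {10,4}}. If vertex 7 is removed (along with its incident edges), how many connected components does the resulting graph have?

With 7 gone, the remaining components are: {1, 2, 3, 4, 5, 6, 8, 9, 10}.
That is 1 component.

1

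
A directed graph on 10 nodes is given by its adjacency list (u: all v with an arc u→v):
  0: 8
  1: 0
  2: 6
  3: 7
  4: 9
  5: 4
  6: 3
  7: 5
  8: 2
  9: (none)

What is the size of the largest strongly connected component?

1

{6} is an SCC by itself.
{2} is an SCC by itself.
{7} is an SCC by itself.
{1} is an SCC by itself.
{3} is an SCC by itself.
(and 5 more singleton SCCs)
The largest has 1 vertex.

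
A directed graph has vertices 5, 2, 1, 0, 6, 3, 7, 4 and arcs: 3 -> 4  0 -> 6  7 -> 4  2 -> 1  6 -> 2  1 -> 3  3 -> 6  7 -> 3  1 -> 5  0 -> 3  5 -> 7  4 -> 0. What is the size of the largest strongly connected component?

8

{0, 1, 2, 3, 4, 5, 6, 7} are all mutually reachable — one SCC of size 8.
The largest has 8 vertices.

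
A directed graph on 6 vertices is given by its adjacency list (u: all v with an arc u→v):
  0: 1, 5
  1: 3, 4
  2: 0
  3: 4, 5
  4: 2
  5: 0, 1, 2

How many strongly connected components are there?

1

{0, 1, 2, 3, 4, 5} are all mutually reachable — one SCC of size 6.
That gives 1 strongly connected component.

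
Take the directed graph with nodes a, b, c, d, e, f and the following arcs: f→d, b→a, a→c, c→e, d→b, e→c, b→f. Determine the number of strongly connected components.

3

{b, d, f} are all mutually reachable — one SCC of size 3.
{c, e} are all mutually reachable — one SCC of size 2.
{a} is an SCC by itself.
That gives 3 strongly connected components.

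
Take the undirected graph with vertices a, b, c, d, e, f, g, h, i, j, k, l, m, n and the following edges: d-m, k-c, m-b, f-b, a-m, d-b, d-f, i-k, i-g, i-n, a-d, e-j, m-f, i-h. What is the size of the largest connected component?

6

l is isolated — a component by itself.
Starting from e we can reach e, j. That is one component of size 2.
Starting from a we can reach a, b, d, f, m. That is one component of size 5.
Starting from c we can reach c, g, h, i, k, n. That is one component of size 6.
The largest has 6 vertices.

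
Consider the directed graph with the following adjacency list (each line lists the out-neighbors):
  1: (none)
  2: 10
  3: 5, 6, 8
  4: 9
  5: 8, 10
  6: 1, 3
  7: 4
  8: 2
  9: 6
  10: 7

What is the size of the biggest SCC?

{2, 3, 4, 5, 6, 7, 8, 9, 10} are all mutually reachable — one SCC of size 9.
{1} is an SCC by itself.
The largest has 9 vertices.

9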